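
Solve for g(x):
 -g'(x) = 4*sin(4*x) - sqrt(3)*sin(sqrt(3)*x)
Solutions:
 g(x) = C1 + cos(4*x) - cos(sqrt(3)*x)


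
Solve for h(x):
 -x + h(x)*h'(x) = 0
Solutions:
 h(x) = -sqrt(C1 + x^2)
 h(x) = sqrt(C1 + x^2)


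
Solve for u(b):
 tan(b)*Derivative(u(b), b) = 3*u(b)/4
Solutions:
 u(b) = C1*sin(b)^(3/4)


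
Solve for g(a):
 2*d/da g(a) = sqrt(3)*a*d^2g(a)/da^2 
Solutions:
 g(a) = C1 + C2*a^(1 + 2*sqrt(3)/3)


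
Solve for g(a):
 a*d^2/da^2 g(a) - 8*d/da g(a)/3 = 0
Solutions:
 g(a) = C1 + C2*a^(11/3)


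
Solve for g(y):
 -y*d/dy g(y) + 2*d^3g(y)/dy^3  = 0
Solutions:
 g(y) = C1 + Integral(C2*airyai(2^(2/3)*y/2) + C3*airybi(2^(2/3)*y/2), y)


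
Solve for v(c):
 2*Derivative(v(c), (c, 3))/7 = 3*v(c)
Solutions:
 v(c) = C3*exp(2^(2/3)*21^(1/3)*c/2) + (C1*sin(2^(2/3)*3^(5/6)*7^(1/3)*c/4) + C2*cos(2^(2/3)*3^(5/6)*7^(1/3)*c/4))*exp(-2^(2/3)*21^(1/3)*c/4)


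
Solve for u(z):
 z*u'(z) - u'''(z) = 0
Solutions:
 u(z) = C1 + Integral(C2*airyai(z) + C3*airybi(z), z)


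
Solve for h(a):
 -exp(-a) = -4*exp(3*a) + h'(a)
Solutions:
 h(a) = C1 + 4*exp(3*a)/3 + exp(-a)


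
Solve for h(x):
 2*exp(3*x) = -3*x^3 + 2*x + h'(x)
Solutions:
 h(x) = C1 + 3*x^4/4 - x^2 + 2*exp(3*x)/3


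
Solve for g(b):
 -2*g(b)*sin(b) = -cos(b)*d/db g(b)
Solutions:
 g(b) = C1/cos(b)^2


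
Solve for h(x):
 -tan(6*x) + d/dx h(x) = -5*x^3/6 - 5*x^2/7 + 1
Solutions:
 h(x) = C1 - 5*x^4/24 - 5*x^3/21 + x - log(cos(6*x))/6


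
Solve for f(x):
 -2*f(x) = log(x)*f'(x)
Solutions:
 f(x) = C1*exp(-2*li(x))


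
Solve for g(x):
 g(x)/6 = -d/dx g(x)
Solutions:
 g(x) = C1*exp(-x/6)


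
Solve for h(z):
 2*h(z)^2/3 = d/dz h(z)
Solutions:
 h(z) = -3/(C1 + 2*z)


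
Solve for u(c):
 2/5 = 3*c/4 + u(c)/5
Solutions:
 u(c) = 2 - 15*c/4


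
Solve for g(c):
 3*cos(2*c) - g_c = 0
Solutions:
 g(c) = C1 + 3*sin(2*c)/2


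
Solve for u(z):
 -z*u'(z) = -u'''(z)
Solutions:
 u(z) = C1 + Integral(C2*airyai(z) + C3*airybi(z), z)


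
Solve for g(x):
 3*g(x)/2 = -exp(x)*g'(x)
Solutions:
 g(x) = C1*exp(3*exp(-x)/2)


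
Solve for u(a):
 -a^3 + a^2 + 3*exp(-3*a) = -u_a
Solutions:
 u(a) = C1 + a^4/4 - a^3/3 + exp(-3*a)


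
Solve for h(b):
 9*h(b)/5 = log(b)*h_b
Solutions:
 h(b) = C1*exp(9*li(b)/5)


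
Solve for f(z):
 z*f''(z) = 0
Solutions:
 f(z) = C1 + C2*z


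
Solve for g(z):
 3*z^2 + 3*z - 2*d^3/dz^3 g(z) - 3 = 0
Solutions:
 g(z) = C1 + C2*z + C3*z^2 + z^5/40 + z^4/16 - z^3/4


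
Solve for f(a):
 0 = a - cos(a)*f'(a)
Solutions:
 f(a) = C1 + Integral(a/cos(a), a)


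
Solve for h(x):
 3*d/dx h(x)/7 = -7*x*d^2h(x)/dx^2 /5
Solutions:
 h(x) = C1 + C2*x^(34/49)


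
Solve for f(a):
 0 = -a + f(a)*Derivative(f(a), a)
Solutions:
 f(a) = -sqrt(C1 + a^2)
 f(a) = sqrt(C1 + a^2)


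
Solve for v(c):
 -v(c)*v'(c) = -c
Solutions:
 v(c) = -sqrt(C1 + c^2)
 v(c) = sqrt(C1 + c^2)


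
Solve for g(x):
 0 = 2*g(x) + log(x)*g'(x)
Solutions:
 g(x) = C1*exp(-2*li(x))


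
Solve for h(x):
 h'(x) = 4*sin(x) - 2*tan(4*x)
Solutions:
 h(x) = C1 + log(cos(4*x))/2 - 4*cos(x)


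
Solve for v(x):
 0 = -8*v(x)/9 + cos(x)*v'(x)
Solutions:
 v(x) = C1*(sin(x) + 1)^(4/9)/(sin(x) - 1)^(4/9)


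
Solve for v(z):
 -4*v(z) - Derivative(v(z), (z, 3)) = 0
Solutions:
 v(z) = C3*exp(-2^(2/3)*z) + (C1*sin(2^(2/3)*sqrt(3)*z/2) + C2*cos(2^(2/3)*sqrt(3)*z/2))*exp(2^(2/3)*z/2)


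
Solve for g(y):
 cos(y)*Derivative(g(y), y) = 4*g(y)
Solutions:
 g(y) = C1*(sin(y)^2 + 2*sin(y) + 1)/(sin(y)^2 - 2*sin(y) + 1)


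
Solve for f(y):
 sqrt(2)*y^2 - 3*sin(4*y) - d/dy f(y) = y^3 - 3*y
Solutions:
 f(y) = C1 - y^4/4 + sqrt(2)*y^3/3 + 3*y^2/2 + 3*cos(4*y)/4


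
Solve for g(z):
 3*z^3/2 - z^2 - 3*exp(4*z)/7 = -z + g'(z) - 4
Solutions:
 g(z) = C1 + 3*z^4/8 - z^3/3 + z^2/2 + 4*z - 3*exp(4*z)/28


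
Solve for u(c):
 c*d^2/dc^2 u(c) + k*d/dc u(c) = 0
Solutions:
 u(c) = C1 + c^(1 - re(k))*(C2*sin(log(c)*Abs(im(k))) + C3*cos(log(c)*im(k)))


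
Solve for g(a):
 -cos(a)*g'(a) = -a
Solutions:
 g(a) = C1 + Integral(a/cos(a), a)


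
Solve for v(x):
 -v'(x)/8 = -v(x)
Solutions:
 v(x) = C1*exp(8*x)


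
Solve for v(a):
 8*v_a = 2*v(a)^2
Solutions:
 v(a) = -4/(C1 + a)


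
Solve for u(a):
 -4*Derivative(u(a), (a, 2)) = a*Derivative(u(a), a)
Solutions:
 u(a) = C1 + C2*erf(sqrt(2)*a/4)


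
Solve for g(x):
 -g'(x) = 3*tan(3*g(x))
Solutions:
 g(x) = -asin(C1*exp(-9*x))/3 + pi/3
 g(x) = asin(C1*exp(-9*x))/3


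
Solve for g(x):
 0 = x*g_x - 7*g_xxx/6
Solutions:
 g(x) = C1 + Integral(C2*airyai(6^(1/3)*7^(2/3)*x/7) + C3*airybi(6^(1/3)*7^(2/3)*x/7), x)


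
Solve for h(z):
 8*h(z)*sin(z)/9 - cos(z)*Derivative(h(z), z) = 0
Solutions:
 h(z) = C1/cos(z)^(8/9)


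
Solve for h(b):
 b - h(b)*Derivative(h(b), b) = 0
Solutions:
 h(b) = -sqrt(C1 + b^2)
 h(b) = sqrt(C1 + b^2)


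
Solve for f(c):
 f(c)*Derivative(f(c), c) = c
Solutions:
 f(c) = -sqrt(C1 + c^2)
 f(c) = sqrt(C1 + c^2)


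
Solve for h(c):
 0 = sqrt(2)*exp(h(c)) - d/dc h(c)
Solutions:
 h(c) = log(-1/(C1 + sqrt(2)*c))


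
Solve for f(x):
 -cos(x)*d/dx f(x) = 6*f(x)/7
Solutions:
 f(x) = C1*(sin(x) - 1)^(3/7)/(sin(x) + 1)^(3/7)


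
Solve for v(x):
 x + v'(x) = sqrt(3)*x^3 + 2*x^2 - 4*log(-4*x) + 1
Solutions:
 v(x) = C1 + sqrt(3)*x^4/4 + 2*x^3/3 - x^2/2 - 4*x*log(-x) + x*(5 - 8*log(2))


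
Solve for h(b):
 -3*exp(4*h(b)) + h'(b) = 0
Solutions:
 h(b) = log(-(-1/(C1 + 12*b))^(1/4))
 h(b) = log(-1/(C1 + 12*b))/4
 h(b) = log(-I*(-1/(C1 + 12*b))^(1/4))
 h(b) = log(I*(-1/(C1 + 12*b))^(1/4))


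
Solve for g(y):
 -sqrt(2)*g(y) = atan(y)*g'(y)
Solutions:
 g(y) = C1*exp(-sqrt(2)*Integral(1/atan(y), y))


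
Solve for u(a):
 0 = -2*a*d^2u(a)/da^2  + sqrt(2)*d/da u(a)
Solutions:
 u(a) = C1 + C2*a^(sqrt(2)/2 + 1)


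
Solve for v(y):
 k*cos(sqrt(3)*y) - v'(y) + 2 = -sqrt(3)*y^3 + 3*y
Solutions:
 v(y) = C1 + sqrt(3)*k*sin(sqrt(3)*y)/3 + sqrt(3)*y^4/4 - 3*y^2/2 + 2*y


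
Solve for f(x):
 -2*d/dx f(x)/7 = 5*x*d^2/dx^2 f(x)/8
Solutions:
 f(x) = C1 + C2*x^(19/35)


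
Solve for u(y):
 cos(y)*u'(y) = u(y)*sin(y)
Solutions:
 u(y) = C1/cos(y)


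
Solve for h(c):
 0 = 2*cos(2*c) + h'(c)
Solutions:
 h(c) = C1 - sin(2*c)


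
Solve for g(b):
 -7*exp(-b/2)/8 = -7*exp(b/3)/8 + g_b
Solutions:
 g(b) = C1 + 21*exp(b/3)/8 + 7*exp(-b/2)/4


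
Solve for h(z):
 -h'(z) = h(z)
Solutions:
 h(z) = C1*exp(-z)


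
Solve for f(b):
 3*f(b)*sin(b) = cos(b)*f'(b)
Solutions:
 f(b) = C1/cos(b)^3


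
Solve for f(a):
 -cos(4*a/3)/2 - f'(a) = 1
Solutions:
 f(a) = C1 - a - 3*sin(4*a/3)/8


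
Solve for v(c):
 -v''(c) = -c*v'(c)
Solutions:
 v(c) = C1 + C2*erfi(sqrt(2)*c/2)


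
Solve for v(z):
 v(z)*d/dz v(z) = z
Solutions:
 v(z) = -sqrt(C1 + z^2)
 v(z) = sqrt(C1 + z^2)


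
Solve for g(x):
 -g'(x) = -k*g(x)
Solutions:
 g(x) = C1*exp(k*x)


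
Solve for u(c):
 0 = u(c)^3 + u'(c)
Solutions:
 u(c) = -sqrt(2)*sqrt(-1/(C1 - c))/2
 u(c) = sqrt(2)*sqrt(-1/(C1 - c))/2


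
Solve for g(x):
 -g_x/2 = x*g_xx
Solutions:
 g(x) = C1 + C2*sqrt(x)


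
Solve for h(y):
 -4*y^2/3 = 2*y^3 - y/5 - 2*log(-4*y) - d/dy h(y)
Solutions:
 h(y) = C1 + y^4/2 + 4*y^3/9 - y^2/10 - 2*y*log(-y) + 2*y*(1 - 2*log(2))


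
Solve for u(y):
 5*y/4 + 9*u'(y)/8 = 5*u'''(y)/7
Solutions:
 u(y) = C1 + C2*exp(-3*sqrt(70)*y/20) + C3*exp(3*sqrt(70)*y/20) - 5*y^2/9


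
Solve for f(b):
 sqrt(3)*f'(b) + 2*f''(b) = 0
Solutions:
 f(b) = C1 + C2*exp(-sqrt(3)*b/2)


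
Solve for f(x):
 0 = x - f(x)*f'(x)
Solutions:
 f(x) = -sqrt(C1 + x^2)
 f(x) = sqrt(C1 + x^2)


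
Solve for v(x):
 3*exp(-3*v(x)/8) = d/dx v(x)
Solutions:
 v(x) = 8*log(C1 + 9*x/8)/3
 v(x) = 8*log((-3^(1/3) - 3^(5/6)*I)*(C1 + 3*x)^(1/3)/4)
 v(x) = 8*log((-3^(1/3) + 3^(5/6)*I)*(C1 + 3*x)^(1/3)/4)


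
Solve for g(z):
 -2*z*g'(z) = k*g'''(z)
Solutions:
 g(z) = C1 + Integral(C2*airyai(2^(1/3)*z*(-1/k)^(1/3)) + C3*airybi(2^(1/3)*z*(-1/k)^(1/3)), z)


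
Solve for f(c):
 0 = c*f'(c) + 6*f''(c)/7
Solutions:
 f(c) = C1 + C2*erf(sqrt(21)*c/6)


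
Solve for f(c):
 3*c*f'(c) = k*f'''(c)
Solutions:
 f(c) = C1 + Integral(C2*airyai(3^(1/3)*c*(1/k)^(1/3)) + C3*airybi(3^(1/3)*c*(1/k)^(1/3)), c)


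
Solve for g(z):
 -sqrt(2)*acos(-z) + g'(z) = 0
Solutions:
 g(z) = C1 + sqrt(2)*(z*acos(-z) + sqrt(1 - z^2))


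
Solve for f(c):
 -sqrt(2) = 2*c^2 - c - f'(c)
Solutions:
 f(c) = C1 + 2*c^3/3 - c^2/2 + sqrt(2)*c


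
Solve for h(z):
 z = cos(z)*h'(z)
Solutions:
 h(z) = C1 + Integral(z/cos(z), z)


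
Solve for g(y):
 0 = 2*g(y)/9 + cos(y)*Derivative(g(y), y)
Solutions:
 g(y) = C1*(sin(y) - 1)^(1/9)/(sin(y) + 1)^(1/9)


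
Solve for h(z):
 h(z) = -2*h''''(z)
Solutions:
 h(z) = (C1*sin(2^(1/4)*z/2) + C2*cos(2^(1/4)*z/2))*exp(-2^(1/4)*z/2) + (C3*sin(2^(1/4)*z/2) + C4*cos(2^(1/4)*z/2))*exp(2^(1/4)*z/2)


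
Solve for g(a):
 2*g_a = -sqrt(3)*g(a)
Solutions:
 g(a) = C1*exp(-sqrt(3)*a/2)


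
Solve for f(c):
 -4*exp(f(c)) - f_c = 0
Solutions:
 f(c) = log(1/(C1 + 4*c))


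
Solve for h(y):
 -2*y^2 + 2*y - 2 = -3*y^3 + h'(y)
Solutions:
 h(y) = C1 + 3*y^4/4 - 2*y^3/3 + y^2 - 2*y


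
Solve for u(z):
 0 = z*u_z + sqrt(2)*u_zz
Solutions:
 u(z) = C1 + C2*erf(2^(1/4)*z/2)


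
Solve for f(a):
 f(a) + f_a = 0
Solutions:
 f(a) = C1*exp(-a)


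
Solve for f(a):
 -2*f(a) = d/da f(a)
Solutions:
 f(a) = C1*exp(-2*a)


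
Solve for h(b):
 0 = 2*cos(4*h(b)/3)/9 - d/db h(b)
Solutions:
 -2*b/9 - 3*log(sin(4*h(b)/3) - 1)/8 + 3*log(sin(4*h(b)/3) + 1)/8 = C1


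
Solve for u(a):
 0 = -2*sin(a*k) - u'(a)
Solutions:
 u(a) = C1 + 2*cos(a*k)/k


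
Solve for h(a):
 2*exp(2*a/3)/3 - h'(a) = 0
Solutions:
 h(a) = C1 + exp(2*a/3)


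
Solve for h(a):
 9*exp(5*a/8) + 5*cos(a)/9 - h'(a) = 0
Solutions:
 h(a) = C1 + 72*exp(5*a/8)/5 + 5*sin(a)/9


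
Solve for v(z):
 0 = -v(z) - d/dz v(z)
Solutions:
 v(z) = C1*exp(-z)


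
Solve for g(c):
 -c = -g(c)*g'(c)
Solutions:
 g(c) = -sqrt(C1 + c^2)
 g(c) = sqrt(C1 + c^2)


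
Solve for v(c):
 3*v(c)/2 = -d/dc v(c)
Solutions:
 v(c) = C1*exp(-3*c/2)


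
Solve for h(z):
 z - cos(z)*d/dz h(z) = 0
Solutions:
 h(z) = C1 + Integral(z/cos(z), z)


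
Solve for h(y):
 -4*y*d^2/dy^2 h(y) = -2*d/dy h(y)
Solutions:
 h(y) = C1 + C2*y^(3/2)


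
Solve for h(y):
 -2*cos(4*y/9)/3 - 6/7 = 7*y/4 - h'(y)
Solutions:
 h(y) = C1 + 7*y^2/8 + 6*y/7 + 3*sin(4*y/9)/2


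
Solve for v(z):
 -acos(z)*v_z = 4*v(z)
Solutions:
 v(z) = C1*exp(-4*Integral(1/acos(z), z))


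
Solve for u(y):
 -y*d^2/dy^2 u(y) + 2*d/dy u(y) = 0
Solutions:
 u(y) = C1 + C2*y^3


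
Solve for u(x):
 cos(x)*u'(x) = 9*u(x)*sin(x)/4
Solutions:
 u(x) = C1/cos(x)^(9/4)


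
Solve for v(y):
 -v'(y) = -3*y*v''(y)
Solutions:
 v(y) = C1 + C2*y^(4/3)


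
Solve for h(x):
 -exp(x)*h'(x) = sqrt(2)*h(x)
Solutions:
 h(x) = C1*exp(sqrt(2)*exp(-x))


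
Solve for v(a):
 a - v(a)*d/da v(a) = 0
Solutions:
 v(a) = -sqrt(C1 + a^2)
 v(a) = sqrt(C1 + a^2)


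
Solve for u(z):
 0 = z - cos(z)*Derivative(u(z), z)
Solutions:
 u(z) = C1 + Integral(z/cos(z), z)


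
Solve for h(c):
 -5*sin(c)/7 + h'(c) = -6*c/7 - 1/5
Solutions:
 h(c) = C1 - 3*c^2/7 - c/5 - 5*cos(c)/7


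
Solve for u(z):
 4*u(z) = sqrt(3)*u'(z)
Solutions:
 u(z) = C1*exp(4*sqrt(3)*z/3)


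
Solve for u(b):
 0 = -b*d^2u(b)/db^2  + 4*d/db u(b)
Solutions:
 u(b) = C1 + C2*b^5


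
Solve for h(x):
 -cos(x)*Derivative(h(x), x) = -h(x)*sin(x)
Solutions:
 h(x) = C1/cos(x)


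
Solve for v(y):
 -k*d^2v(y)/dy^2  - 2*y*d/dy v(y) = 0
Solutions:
 v(y) = C1 + C2*sqrt(k)*erf(y*sqrt(1/k))


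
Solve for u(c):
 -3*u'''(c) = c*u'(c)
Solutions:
 u(c) = C1 + Integral(C2*airyai(-3^(2/3)*c/3) + C3*airybi(-3^(2/3)*c/3), c)


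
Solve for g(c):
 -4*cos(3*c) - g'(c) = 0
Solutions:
 g(c) = C1 - 4*sin(3*c)/3


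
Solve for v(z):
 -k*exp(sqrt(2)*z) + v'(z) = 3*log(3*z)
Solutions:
 v(z) = C1 + sqrt(2)*k*exp(sqrt(2)*z)/2 + 3*z*log(z) + 3*z*(-1 + log(3))


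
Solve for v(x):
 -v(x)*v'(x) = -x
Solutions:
 v(x) = -sqrt(C1 + x^2)
 v(x) = sqrt(C1 + x^2)


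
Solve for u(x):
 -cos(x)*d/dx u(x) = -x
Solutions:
 u(x) = C1 + Integral(x/cos(x), x)


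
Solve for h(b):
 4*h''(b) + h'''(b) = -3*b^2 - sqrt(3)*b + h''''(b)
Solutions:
 h(b) = C1 + C2*b + C3*exp(b*(1 - sqrt(17))/2) + C4*exp(b*(1 + sqrt(17))/2) - b^4/16 + b^3*(3 - 2*sqrt(3))/48 + b^2*(-15 + 2*sqrt(3))/64


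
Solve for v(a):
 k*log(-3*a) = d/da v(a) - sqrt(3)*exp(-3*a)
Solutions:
 v(a) = C1 + a*k*log(-a) + a*k*(-1 + log(3)) - sqrt(3)*exp(-3*a)/3


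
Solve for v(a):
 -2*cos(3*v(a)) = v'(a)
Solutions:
 v(a) = -asin((C1 + exp(12*a))/(C1 - exp(12*a)))/3 + pi/3
 v(a) = asin((C1 + exp(12*a))/(C1 - exp(12*a)))/3


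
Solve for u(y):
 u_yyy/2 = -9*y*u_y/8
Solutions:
 u(y) = C1 + Integral(C2*airyai(-2^(1/3)*3^(2/3)*y/2) + C3*airybi(-2^(1/3)*3^(2/3)*y/2), y)


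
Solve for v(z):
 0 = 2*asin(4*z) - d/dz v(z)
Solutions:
 v(z) = C1 + 2*z*asin(4*z) + sqrt(1 - 16*z^2)/2


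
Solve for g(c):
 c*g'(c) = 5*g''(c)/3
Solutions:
 g(c) = C1 + C2*erfi(sqrt(30)*c/10)


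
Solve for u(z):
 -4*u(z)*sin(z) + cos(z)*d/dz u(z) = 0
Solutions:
 u(z) = C1/cos(z)^4


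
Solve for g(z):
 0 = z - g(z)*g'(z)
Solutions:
 g(z) = -sqrt(C1 + z^2)
 g(z) = sqrt(C1 + z^2)


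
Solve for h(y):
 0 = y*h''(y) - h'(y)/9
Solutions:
 h(y) = C1 + C2*y^(10/9)


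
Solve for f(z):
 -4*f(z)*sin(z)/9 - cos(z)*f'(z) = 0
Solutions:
 f(z) = C1*cos(z)^(4/9)


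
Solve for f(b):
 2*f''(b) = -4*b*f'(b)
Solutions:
 f(b) = C1 + C2*erf(b)


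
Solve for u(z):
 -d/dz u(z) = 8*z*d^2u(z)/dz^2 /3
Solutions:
 u(z) = C1 + C2*z^(5/8)


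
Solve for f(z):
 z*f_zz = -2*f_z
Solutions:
 f(z) = C1 + C2/z


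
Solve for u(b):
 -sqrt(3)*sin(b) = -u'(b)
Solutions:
 u(b) = C1 - sqrt(3)*cos(b)


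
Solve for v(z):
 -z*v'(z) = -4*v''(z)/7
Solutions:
 v(z) = C1 + C2*erfi(sqrt(14)*z/4)


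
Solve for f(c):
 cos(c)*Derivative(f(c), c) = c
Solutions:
 f(c) = C1 + Integral(c/cos(c), c)


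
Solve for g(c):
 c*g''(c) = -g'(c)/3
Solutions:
 g(c) = C1 + C2*c^(2/3)


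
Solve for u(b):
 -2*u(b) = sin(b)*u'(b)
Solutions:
 u(b) = C1*(cos(b) + 1)/(cos(b) - 1)


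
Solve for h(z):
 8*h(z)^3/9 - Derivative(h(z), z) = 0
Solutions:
 h(z) = -3*sqrt(2)*sqrt(-1/(C1 + 8*z))/2
 h(z) = 3*sqrt(2)*sqrt(-1/(C1 + 8*z))/2


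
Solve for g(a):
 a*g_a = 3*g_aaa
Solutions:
 g(a) = C1 + Integral(C2*airyai(3^(2/3)*a/3) + C3*airybi(3^(2/3)*a/3), a)


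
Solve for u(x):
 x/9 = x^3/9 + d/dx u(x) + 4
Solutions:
 u(x) = C1 - x^4/36 + x^2/18 - 4*x


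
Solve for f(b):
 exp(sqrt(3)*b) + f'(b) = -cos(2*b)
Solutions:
 f(b) = C1 - sqrt(3)*exp(sqrt(3)*b)/3 - sin(2*b)/2


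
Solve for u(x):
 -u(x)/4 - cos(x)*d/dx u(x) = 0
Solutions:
 u(x) = C1*(sin(x) - 1)^(1/8)/(sin(x) + 1)^(1/8)


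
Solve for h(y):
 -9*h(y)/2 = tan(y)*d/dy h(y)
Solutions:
 h(y) = C1/sin(y)^(9/2)


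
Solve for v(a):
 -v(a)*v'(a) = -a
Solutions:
 v(a) = -sqrt(C1 + a^2)
 v(a) = sqrt(C1 + a^2)


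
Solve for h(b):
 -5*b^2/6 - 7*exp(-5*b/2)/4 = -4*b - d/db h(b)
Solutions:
 h(b) = C1 + 5*b^3/18 - 2*b^2 - 7*exp(-5*b/2)/10


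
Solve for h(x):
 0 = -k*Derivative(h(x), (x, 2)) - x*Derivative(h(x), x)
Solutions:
 h(x) = C1 + C2*sqrt(k)*erf(sqrt(2)*x*sqrt(1/k)/2)


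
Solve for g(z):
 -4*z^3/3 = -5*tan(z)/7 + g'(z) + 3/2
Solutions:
 g(z) = C1 - z^4/3 - 3*z/2 - 5*log(cos(z))/7


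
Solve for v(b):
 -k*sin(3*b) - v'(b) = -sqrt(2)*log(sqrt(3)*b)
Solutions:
 v(b) = C1 + sqrt(2)*b*(log(b) - 1) + sqrt(2)*b*log(3)/2 + k*cos(3*b)/3


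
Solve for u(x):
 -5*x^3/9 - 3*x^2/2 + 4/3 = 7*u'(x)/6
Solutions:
 u(x) = C1 - 5*x^4/42 - 3*x^3/7 + 8*x/7


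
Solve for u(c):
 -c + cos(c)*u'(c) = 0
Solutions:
 u(c) = C1 + Integral(c/cos(c), c)


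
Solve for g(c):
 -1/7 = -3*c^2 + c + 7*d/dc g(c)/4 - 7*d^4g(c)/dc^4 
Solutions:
 g(c) = C1 + C4*exp(2^(1/3)*c/2) + 4*c^3/7 - 2*c^2/7 - 4*c/49 + (C2*sin(2^(1/3)*sqrt(3)*c/4) + C3*cos(2^(1/3)*sqrt(3)*c/4))*exp(-2^(1/3)*c/4)


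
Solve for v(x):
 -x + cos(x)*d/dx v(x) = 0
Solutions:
 v(x) = C1 + Integral(x/cos(x), x)


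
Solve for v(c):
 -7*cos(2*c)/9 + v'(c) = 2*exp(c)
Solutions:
 v(c) = C1 + 2*exp(c) + 7*sin(2*c)/18


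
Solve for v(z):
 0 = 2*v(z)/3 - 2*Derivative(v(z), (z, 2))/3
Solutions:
 v(z) = C1*exp(-z) + C2*exp(z)


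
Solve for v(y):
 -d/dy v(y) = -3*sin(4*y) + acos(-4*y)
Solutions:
 v(y) = C1 - y*acos(-4*y) - sqrt(1 - 16*y^2)/4 - 3*cos(4*y)/4


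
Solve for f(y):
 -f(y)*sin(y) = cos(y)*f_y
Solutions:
 f(y) = C1*cos(y)


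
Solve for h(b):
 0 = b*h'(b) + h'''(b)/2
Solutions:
 h(b) = C1 + Integral(C2*airyai(-2^(1/3)*b) + C3*airybi(-2^(1/3)*b), b)


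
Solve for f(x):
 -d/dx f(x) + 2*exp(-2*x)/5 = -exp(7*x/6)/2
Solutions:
 f(x) = C1 + 3*exp(7*x/6)/7 - exp(-2*x)/5


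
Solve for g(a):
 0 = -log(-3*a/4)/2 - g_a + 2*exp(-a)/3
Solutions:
 g(a) = C1 - a*log(-a)/2 + a*(-log(3)/2 + 1/2 + log(2)) - 2*exp(-a)/3


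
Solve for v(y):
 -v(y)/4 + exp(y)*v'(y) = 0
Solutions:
 v(y) = C1*exp(-exp(-y)/4)


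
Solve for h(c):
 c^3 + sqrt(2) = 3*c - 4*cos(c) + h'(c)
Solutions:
 h(c) = C1 + c^4/4 - 3*c^2/2 + sqrt(2)*c + 4*sin(c)


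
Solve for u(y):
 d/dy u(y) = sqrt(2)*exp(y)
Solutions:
 u(y) = C1 + sqrt(2)*exp(y)


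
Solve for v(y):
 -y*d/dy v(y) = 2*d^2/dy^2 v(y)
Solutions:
 v(y) = C1 + C2*erf(y/2)


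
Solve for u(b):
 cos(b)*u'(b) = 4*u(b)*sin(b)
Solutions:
 u(b) = C1/cos(b)^4


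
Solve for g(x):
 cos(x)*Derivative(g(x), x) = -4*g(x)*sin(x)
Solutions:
 g(x) = C1*cos(x)^4


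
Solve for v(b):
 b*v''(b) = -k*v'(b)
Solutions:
 v(b) = C1 + b^(1 - re(k))*(C2*sin(log(b)*Abs(im(k))) + C3*cos(log(b)*im(k)))


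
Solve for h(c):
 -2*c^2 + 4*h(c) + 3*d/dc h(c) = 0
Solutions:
 h(c) = C1*exp(-4*c/3) + c^2/2 - 3*c/4 + 9/16


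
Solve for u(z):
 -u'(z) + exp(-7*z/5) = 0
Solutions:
 u(z) = C1 - 5*exp(-7*z/5)/7


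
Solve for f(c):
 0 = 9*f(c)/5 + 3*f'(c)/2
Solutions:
 f(c) = C1*exp(-6*c/5)


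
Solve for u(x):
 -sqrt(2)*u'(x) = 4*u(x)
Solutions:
 u(x) = C1*exp(-2*sqrt(2)*x)


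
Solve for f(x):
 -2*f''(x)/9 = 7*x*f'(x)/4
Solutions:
 f(x) = C1 + C2*erf(3*sqrt(7)*x/4)


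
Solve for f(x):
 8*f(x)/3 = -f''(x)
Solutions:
 f(x) = C1*sin(2*sqrt(6)*x/3) + C2*cos(2*sqrt(6)*x/3)


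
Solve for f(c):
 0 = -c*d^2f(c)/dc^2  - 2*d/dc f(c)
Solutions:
 f(c) = C1 + C2/c


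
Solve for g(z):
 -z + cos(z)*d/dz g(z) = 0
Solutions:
 g(z) = C1 + Integral(z/cos(z), z)


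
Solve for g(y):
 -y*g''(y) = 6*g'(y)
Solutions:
 g(y) = C1 + C2/y^5


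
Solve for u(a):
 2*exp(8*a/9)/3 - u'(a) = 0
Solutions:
 u(a) = C1 + 3*exp(8*a/9)/4


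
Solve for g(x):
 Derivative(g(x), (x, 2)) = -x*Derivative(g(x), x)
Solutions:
 g(x) = C1 + C2*erf(sqrt(2)*x/2)


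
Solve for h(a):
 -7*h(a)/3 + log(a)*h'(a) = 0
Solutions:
 h(a) = C1*exp(7*li(a)/3)


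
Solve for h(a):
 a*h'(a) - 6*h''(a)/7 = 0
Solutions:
 h(a) = C1 + C2*erfi(sqrt(21)*a/6)


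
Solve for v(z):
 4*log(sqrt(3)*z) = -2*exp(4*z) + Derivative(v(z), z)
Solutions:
 v(z) = C1 + 4*z*log(z) + 2*z*(-2 + log(3)) + exp(4*z)/2


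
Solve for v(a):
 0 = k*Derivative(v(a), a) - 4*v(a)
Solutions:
 v(a) = C1*exp(4*a/k)


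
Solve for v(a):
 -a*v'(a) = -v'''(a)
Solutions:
 v(a) = C1 + Integral(C2*airyai(a) + C3*airybi(a), a)


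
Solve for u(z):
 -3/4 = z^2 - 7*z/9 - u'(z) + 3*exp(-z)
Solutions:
 u(z) = C1 + z^3/3 - 7*z^2/18 + 3*z/4 - 3*exp(-z)


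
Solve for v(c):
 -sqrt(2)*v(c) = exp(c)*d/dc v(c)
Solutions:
 v(c) = C1*exp(sqrt(2)*exp(-c))


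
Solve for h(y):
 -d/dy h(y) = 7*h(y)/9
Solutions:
 h(y) = C1*exp(-7*y/9)


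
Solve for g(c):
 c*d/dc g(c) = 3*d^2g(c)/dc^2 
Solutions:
 g(c) = C1 + C2*erfi(sqrt(6)*c/6)


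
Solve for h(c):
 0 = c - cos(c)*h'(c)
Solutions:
 h(c) = C1 + Integral(c/cos(c), c)


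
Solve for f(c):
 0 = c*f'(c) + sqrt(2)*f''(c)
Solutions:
 f(c) = C1 + C2*erf(2^(1/4)*c/2)


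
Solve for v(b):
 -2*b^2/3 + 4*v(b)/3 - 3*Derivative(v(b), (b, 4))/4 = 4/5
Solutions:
 v(b) = C1*exp(-2*sqrt(3)*b/3) + C2*exp(2*sqrt(3)*b/3) + C3*sin(2*sqrt(3)*b/3) + C4*cos(2*sqrt(3)*b/3) + b^2/2 + 3/5


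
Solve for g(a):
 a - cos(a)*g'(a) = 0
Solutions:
 g(a) = C1 + Integral(a/cos(a), a)


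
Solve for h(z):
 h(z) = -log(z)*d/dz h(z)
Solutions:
 h(z) = C1*exp(-li(z))


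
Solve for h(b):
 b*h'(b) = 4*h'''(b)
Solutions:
 h(b) = C1 + Integral(C2*airyai(2^(1/3)*b/2) + C3*airybi(2^(1/3)*b/2), b)


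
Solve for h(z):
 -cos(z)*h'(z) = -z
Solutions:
 h(z) = C1 + Integral(z/cos(z), z)


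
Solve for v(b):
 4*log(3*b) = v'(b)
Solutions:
 v(b) = C1 + 4*b*log(b) - 4*b + b*log(81)


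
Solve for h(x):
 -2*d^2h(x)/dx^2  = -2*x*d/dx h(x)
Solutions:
 h(x) = C1 + C2*erfi(sqrt(2)*x/2)


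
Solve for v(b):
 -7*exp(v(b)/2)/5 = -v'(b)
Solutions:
 v(b) = 2*log(-1/(C1 + 7*b)) + 2*log(10)


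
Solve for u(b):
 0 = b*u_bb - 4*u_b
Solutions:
 u(b) = C1 + C2*b^5


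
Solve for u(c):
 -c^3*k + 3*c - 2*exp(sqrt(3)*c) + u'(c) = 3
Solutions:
 u(c) = C1 + c^4*k/4 - 3*c^2/2 + 3*c + 2*sqrt(3)*exp(sqrt(3)*c)/3


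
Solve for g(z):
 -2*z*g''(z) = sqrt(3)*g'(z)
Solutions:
 g(z) = C1 + C2*z^(1 - sqrt(3)/2)


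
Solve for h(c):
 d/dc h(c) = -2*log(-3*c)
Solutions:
 h(c) = C1 - 2*c*log(-c) + 2*c*(1 - log(3))


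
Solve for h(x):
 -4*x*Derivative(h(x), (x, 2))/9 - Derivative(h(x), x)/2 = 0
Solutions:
 h(x) = C1 + C2/x^(1/8)


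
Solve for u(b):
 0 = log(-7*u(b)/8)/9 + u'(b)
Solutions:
 9*Integral(1/(log(-_y) - 3*log(2) + log(7)), (_y, u(b))) = C1 - b


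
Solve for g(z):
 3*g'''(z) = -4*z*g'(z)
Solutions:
 g(z) = C1 + Integral(C2*airyai(-6^(2/3)*z/3) + C3*airybi(-6^(2/3)*z/3), z)


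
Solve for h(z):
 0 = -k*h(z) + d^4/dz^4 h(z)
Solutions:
 h(z) = C1*exp(-k^(1/4)*z) + C2*exp(k^(1/4)*z) + C3*exp(-I*k^(1/4)*z) + C4*exp(I*k^(1/4)*z)


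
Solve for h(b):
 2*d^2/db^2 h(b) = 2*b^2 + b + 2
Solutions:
 h(b) = C1 + C2*b + b^4/12 + b^3/12 + b^2/2


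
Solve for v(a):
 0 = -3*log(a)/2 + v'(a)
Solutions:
 v(a) = C1 + 3*a*log(a)/2 - 3*a/2


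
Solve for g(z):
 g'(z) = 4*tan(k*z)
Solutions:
 g(z) = C1 + 4*Piecewise((-log(cos(k*z))/k, Ne(k, 0)), (0, True))


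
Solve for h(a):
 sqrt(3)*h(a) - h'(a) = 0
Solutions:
 h(a) = C1*exp(sqrt(3)*a)


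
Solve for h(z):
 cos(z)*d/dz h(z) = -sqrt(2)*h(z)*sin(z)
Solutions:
 h(z) = C1*cos(z)^(sqrt(2))


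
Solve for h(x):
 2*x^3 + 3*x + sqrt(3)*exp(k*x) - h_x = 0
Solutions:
 h(x) = C1 + x^4/2 + 3*x^2/2 + sqrt(3)*exp(k*x)/k


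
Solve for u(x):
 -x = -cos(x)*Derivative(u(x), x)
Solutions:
 u(x) = C1 + Integral(x/cos(x), x)


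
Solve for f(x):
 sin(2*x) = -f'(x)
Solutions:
 f(x) = C1 + cos(2*x)/2


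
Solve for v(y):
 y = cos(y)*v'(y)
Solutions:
 v(y) = C1 + Integral(y/cos(y), y)


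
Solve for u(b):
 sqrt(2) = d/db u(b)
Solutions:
 u(b) = C1 + sqrt(2)*b


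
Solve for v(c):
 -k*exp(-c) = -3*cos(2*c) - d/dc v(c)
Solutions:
 v(c) = C1 - k*exp(-c) - 3*sin(2*c)/2


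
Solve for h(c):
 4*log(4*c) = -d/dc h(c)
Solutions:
 h(c) = C1 - 4*c*log(c) - c*log(256) + 4*c


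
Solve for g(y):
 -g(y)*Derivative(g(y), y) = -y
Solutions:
 g(y) = -sqrt(C1 + y^2)
 g(y) = sqrt(C1 + y^2)


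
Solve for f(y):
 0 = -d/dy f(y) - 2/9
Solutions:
 f(y) = C1 - 2*y/9


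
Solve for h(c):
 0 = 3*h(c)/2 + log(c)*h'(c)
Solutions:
 h(c) = C1*exp(-3*li(c)/2)


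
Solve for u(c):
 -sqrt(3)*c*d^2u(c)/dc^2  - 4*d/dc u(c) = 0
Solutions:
 u(c) = C1 + C2*c^(1 - 4*sqrt(3)/3)


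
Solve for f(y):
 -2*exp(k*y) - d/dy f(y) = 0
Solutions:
 f(y) = C1 - 2*exp(k*y)/k


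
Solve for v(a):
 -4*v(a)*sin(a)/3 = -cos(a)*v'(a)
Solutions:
 v(a) = C1/cos(a)^(4/3)


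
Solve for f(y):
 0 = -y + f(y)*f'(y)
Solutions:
 f(y) = -sqrt(C1 + y^2)
 f(y) = sqrt(C1 + y^2)


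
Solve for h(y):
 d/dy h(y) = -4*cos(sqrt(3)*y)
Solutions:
 h(y) = C1 - 4*sqrt(3)*sin(sqrt(3)*y)/3


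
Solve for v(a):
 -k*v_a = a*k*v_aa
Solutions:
 v(a) = C1 + C2*log(a)


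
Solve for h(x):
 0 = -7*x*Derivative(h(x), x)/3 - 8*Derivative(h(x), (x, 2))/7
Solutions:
 h(x) = C1 + C2*erf(7*sqrt(3)*x/12)


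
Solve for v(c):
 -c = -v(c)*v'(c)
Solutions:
 v(c) = -sqrt(C1 + c^2)
 v(c) = sqrt(C1 + c^2)


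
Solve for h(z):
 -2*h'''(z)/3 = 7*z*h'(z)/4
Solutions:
 h(z) = C1 + Integral(C2*airyai(-21^(1/3)*z/2) + C3*airybi(-21^(1/3)*z/2), z)


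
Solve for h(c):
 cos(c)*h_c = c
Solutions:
 h(c) = C1 + Integral(c/cos(c), c)


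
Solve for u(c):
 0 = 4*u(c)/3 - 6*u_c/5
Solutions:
 u(c) = C1*exp(10*c/9)


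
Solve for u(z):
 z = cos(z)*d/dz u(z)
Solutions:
 u(z) = C1 + Integral(z/cos(z), z)


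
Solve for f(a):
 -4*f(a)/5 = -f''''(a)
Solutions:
 f(a) = C1*exp(-sqrt(2)*5^(3/4)*a/5) + C2*exp(sqrt(2)*5^(3/4)*a/5) + C3*sin(sqrt(2)*5^(3/4)*a/5) + C4*cos(sqrt(2)*5^(3/4)*a/5)


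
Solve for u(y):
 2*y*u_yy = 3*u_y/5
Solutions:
 u(y) = C1 + C2*y^(13/10)


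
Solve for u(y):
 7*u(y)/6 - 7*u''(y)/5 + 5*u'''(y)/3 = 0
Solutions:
 u(y) = C1*exp(y*(14*14^(2/3)/(25*sqrt(13665) + 2929)^(1/3) + 28 + 14^(1/3)*(25*sqrt(13665) + 2929)^(1/3))/100)*sin(14^(1/3)*sqrt(3)*y*(-(25*sqrt(13665) + 2929)^(1/3) + 14*14^(1/3)/(25*sqrt(13665) + 2929)^(1/3))/100) + C2*exp(y*(14*14^(2/3)/(25*sqrt(13665) + 2929)^(1/3) + 28 + 14^(1/3)*(25*sqrt(13665) + 2929)^(1/3))/100)*cos(14^(1/3)*sqrt(3)*y*(-(25*sqrt(13665) + 2929)^(1/3) + 14*14^(1/3)/(25*sqrt(13665) + 2929)^(1/3))/100) + C3*exp(y*(-14^(1/3)*(25*sqrt(13665) + 2929)^(1/3) - 14*14^(2/3)/(25*sqrt(13665) + 2929)^(1/3) + 14)/50)


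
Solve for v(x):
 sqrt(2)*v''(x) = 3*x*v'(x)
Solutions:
 v(x) = C1 + C2*erfi(2^(1/4)*sqrt(3)*x/2)


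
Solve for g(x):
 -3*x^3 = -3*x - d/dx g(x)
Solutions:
 g(x) = C1 + 3*x^4/4 - 3*x^2/2


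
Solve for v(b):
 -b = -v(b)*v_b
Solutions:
 v(b) = -sqrt(C1 + b^2)
 v(b) = sqrt(C1 + b^2)


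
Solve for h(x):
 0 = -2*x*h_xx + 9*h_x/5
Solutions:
 h(x) = C1 + C2*x^(19/10)


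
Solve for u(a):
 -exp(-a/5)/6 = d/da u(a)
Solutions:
 u(a) = C1 + 5*exp(-a/5)/6


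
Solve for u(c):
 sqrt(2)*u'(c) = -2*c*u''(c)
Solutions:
 u(c) = C1 + C2*c^(1 - sqrt(2)/2)


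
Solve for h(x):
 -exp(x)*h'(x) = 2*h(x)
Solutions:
 h(x) = C1*exp(2*exp(-x))


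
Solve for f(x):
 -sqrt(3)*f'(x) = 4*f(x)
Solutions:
 f(x) = C1*exp(-4*sqrt(3)*x/3)


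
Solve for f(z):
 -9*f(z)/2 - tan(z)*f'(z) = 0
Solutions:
 f(z) = C1/sin(z)^(9/2)


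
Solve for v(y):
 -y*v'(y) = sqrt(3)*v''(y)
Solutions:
 v(y) = C1 + C2*erf(sqrt(2)*3^(3/4)*y/6)


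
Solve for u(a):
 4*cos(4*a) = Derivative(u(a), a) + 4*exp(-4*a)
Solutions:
 u(a) = C1 + sin(4*a) + exp(-4*a)


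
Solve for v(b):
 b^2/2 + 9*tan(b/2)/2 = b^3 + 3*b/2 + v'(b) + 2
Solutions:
 v(b) = C1 - b^4/4 + b^3/6 - 3*b^2/4 - 2*b - 9*log(cos(b/2))


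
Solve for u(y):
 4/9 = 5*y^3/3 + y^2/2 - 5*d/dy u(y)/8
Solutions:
 u(y) = C1 + 2*y^4/3 + 4*y^3/15 - 32*y/45


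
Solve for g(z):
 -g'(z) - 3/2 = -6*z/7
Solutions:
 g(z) = C1 + 3*z^2/7 - 3*z/2


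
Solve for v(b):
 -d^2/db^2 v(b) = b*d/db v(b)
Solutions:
 v(b) = C1 + C2*erf(sqrt(2)*b/2)


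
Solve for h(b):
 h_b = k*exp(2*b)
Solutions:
 h(b) = C1 + k*exp(2*b)/2


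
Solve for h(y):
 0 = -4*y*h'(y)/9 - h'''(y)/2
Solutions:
 h(y) = C1 + Integral(C2*airyai(-2*3^(1/3)*y/3) + C3*airybi(-2*3^(1/3)*y/3), y)


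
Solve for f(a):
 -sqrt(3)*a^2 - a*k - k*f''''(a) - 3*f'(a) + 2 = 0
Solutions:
 f(a) = C1 + C2*exp(3^(1/3)*a*(-1/k)^(1/3)) + C3*exp(a*(-1/k)^(1/3)*(-3^(1/3) + 3^(5/6)*I)/2) + C4*exp(-a*(-1/k)^(1/3)*(3^(1/3) + 3^(5/6)*I)/2) - sqrt(3)*a^3/9 - a^2*k/6 + 2*a/3


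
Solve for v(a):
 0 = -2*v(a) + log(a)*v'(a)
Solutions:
 v(a) = C1*exp(2*li(a))


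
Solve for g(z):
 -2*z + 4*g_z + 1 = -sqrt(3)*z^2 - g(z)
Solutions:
 g(z) = C1*exp(-z/4) - sqrt(3)*z^2 + 2*z + 8*sqrt(3)*z - 32*sqrt(3) - 9


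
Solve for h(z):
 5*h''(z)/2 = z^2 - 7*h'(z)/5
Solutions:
 h(z) = C1 + C2*exp(-14*z/25) + 5*z^3/21 - 125*z^2/98 + 3125*z/686


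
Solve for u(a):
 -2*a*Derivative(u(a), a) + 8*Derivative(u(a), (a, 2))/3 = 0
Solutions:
 u(a) = C1 + C2*erfi(sqrt(6)*a/4)


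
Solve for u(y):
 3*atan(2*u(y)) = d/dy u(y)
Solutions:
 Integral(1/atan(2*_y), (_y, u(y))) = C1 + 3*y


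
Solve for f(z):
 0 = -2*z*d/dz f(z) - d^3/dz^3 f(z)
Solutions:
 f(z) = C1 + Integral(C2*airyai(-2^(1/3)*z) + C3*airybi(-2^(1/3)*z), z)


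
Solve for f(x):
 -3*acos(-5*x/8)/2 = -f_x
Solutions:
 f(x) = C1 + 3*x*acos(-5*x/8)/2 + 3*sqrt(64 - 25*x^2)/10


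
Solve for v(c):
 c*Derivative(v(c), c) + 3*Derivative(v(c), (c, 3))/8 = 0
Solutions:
 v(c) = C1 + Integral(C2*airyai(-2*3^(2/3)*c/3) + C3*airybi(-2*3^(2/3)*c/3), c)


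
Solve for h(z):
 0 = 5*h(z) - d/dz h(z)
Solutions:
 h(z) = C1*exp(5*z)


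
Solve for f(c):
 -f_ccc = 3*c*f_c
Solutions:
 f(c) = C1 + Integral(C2*airyai(-3^(1/3)*c) + C3*airybi(-3^(1/3)*c), c)


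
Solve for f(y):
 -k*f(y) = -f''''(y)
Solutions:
 f(y) = C1*exp(-k^(1/4)*y) + C2*exp(k^(1/4)*y) + C3*exp(-I*k^(1/4)*y) + C4*exp(I*k^(1/4)*y)


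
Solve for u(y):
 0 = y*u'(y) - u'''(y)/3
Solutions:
 u(y) = C1 + Integral(C2*airyai(3^(1/3)*y) + C3*airybi(3^(1/3)*y), y)


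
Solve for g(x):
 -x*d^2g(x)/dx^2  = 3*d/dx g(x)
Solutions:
 g(x) = C1 + C2/x^2


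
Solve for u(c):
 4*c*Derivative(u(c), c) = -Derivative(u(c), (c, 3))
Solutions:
 u(c) = C1 + Integral(C2*airyai(-2^(2/3)*c) + C3*airybi(-2^(2/3)*c), c)


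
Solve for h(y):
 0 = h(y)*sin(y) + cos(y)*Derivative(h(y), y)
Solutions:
 h(y) = C1*cos(y)


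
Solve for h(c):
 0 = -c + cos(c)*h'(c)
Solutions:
 h(c) = C1 + Integral(c/cos(c), c)


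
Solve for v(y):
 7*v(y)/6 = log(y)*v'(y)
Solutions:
 v(y) = C1*exp(7*li(y)/6)


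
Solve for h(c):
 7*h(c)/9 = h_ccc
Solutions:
 h(c) = C3*exp(21^(1/3)*c/3) + (C1*sin(3^(5/6)*7^(1/3)*c/6) + C2*cos(3^(5/6)*7^(1/3)*c/6))*exp(-21^(1/3)*c/6)


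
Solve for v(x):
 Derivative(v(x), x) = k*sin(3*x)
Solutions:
 v(x) = C1 - k*cos(3*x)/3


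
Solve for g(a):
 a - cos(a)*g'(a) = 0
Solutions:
 g(a) = C1 + Integral(a/cos(a), a)


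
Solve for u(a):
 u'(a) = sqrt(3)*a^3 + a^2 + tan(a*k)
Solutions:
 u(a) = C1 + sqrt(3)*a^4/4 + a^3/3 + Piecewise((-log(cos(a*k))/k, Ne(k, 0)), (0, True))


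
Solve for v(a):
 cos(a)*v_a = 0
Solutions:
 v(a) = C1


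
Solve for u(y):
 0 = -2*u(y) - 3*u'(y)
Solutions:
 u(y) = C1*exp(-2*y/3)


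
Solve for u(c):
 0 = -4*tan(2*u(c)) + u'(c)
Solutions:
 u(c) = -asin(C1*exp(8*c))/2 + pi/2
 u(c) = asin(C1*exp(8*c))/2


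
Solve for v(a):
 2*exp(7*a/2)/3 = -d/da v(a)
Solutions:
 v(a) = C1 - 4*exp(7*a/2)/21


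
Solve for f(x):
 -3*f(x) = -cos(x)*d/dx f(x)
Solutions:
 f(x) = C1*(sin(x) + 1)^(3/2)/(sin(x) - 1)^(3/2)


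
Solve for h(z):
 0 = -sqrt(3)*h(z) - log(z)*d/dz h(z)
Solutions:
 h(z) = C1*exp(-sqrt(3)*li(z))


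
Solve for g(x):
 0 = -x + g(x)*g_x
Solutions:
 g(x) = -sqrt(C1 + x^2)
 g(x) = sqrt(C1 + x^2)


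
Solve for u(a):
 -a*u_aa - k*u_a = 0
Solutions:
 u(a) = C1 + a^(1 - re(k))*(C2*sin(log(a)*Abs(im(k))) + C3*cos(log(a)*im(k)))


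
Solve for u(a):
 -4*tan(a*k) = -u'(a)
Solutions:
 u(a) = C1 + 4*Piecewise((-log(cos(a*k))/k, Ne(k, 0)), (0, True))


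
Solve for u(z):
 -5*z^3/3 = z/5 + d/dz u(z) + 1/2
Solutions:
 u(z) = C1 - 5*z^4/12 - z^2/10 - z/2


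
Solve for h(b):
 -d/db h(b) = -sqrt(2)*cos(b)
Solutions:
 h(b) = C1 + sqrt(2)*sin(b)


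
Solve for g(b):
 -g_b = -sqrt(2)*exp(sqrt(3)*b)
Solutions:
 g(b) = C1 + sqrt(6)*exp(sqrt(3)*b)/3


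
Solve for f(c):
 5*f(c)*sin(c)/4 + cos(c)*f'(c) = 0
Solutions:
 f(c) = C1*cos(c)^(5/4)


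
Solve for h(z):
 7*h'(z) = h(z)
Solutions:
 h(z) = C1*exp(z/7)


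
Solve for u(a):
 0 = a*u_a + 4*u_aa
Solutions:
 u(a) = C1 + C2*erf(sqrt(2)*a/4)


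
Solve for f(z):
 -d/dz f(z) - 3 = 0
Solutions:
 f(z) = C1 - 3*z


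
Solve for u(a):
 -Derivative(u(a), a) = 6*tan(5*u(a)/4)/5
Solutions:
 u(a) = -4*asin(C1*exp(-3*a/2))/5 + 4*pi/5
 u(a) = 4*asin(C1*exp(-3*a/2))/5


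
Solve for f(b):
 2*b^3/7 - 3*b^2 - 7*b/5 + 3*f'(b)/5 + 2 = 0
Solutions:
 f(b) = C1 - 5*b^4/42 + 5*b^3/3 + 7*b^2/6 - 10*b/3


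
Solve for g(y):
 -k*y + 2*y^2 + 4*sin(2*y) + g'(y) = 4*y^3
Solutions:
 g(y) = C1 + k*y^2/2 + y^4 - 2*y^3/3 + 2*cos(2*y)


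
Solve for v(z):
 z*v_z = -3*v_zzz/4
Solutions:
 v(z) = C1 + Integral(C2*airyai(-6^(2/3)*z/3) + C3*airybi(-6^(2/3)*z/3), z)


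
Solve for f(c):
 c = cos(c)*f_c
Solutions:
 f(c) = C1 + Integral(c/cos(c), c)


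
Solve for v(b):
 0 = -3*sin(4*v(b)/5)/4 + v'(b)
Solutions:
 -3*b/4 + 5*log(cos(4*v(b)/5) - 1)/8 - 5*log(cos(4*v(b)/5) + 1)/8 = C1


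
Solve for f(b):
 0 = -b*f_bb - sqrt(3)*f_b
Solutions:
 f(b) = C1 + C2*b^(1 - sqrt(3))


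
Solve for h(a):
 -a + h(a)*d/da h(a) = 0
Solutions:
 h(a) = -sqrt(C1 + a^2)
 h(a) = sqrt(C1 + a^2)


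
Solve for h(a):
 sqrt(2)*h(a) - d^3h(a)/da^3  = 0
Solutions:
 h(a) = C3*exp(2^(1/6)*a) + (C1*sin(2^(1/6)*sqrt(3)*a/2) + C2*cos(2^(1/6)*sqrt(3)*a/2))*exp(-2^(1/6)*a/2)


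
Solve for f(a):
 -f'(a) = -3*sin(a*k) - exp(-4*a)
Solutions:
 f(a) = C1 - exp(-4*a)/4 - 3*cos(a*k)/k


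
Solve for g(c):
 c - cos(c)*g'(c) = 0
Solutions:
 g(c) = C1 + Integral(c/cos(c), c)


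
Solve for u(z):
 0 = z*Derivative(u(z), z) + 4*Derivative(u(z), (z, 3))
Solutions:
 u(z) = C1 + Integral(C2*airyai(-2^(1/3)*z/2) + C3*airybi(-2^(1/3)*z/2), z)


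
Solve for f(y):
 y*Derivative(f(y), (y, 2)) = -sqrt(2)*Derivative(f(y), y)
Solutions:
 f(y) = C1 + C2*y^(1 - sqrt(2))


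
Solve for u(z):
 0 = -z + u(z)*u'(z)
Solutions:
 u(z) = -sqrt(C1 + z^2)
 u(z) = sqrt(C1 + z^2)


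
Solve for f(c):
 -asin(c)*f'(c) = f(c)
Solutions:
 f(c) = C1*exp(-Integral(1/asin(c), c))


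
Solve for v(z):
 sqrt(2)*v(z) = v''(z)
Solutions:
 v(z) = C1*exp(-2^(1/4)*z) + C2*exp(2^(1/4)*z)


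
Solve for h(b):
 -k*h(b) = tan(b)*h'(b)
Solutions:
 h(b) = C1*exp(-k*log(sin(b)))


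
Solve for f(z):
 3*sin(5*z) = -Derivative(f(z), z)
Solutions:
 f(z) = C1 + 3*cos(5*z)/5


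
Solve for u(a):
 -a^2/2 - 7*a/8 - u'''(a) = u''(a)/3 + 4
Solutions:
 u(a) = C1 + C2*a + C3*exp(-a/3) - a^4/8 + 17*a^3/16 - 249*a^2/16


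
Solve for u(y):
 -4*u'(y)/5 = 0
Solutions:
 u(y) = C1


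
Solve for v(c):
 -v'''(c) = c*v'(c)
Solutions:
 v(c) = C1 + Integral(C2*airyai(-c) + C3*airybi(-c), c)


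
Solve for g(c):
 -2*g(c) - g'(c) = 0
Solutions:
 g(c) = C1*exp(-2*c)


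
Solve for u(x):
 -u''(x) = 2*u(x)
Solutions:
 u(x) = C1*sin(sqrt(2)*x) + C2*cos(sqrt(2)*x)


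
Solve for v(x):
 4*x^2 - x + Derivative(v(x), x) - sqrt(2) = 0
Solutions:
 v(x) = C1 - 4*x^3/3 + x^2/2 + sqrt(2)*x


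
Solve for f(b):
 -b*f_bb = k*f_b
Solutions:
 f(b) = C1 + b^(1 - re(k))*(C2*sin(log(b)*Abs(im(k))) + C3*cos(log(b)*im(k)))


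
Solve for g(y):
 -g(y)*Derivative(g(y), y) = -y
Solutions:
 g(y) = -sqrt(C1 + y^2)
 g(y) = sqrt(C1 + y^2)


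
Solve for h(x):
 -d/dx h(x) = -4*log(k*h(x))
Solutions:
 li(k*h(x))/k = C1 + 4*x


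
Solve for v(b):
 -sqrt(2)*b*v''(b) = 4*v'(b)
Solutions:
 v(b) = C1 + C2*b^(1 - 2*sqrt(2))


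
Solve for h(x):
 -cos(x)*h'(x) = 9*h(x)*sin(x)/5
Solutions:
 h(x) = C1*cos(x)^(9/5)


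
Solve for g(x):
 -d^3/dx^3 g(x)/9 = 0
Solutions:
 g(x) = C1 + C2*x + C3*x^2


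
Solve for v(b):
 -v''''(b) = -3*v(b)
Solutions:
 v(b) = C1*exp(-3^(1/4)*b) + C2*exp(3^(1/4)*b) + C3*sin(3^(1/4)*b) + C4*cos(3^(1/4)*b)


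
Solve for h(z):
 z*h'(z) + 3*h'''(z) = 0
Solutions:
 h(z) = C1 + Integral(C2*airyai(-3^(2/3)*z/3) + C3*airybi(-3^(2/3)*z/3), z)


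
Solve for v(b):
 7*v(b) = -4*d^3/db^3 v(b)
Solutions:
 v(b) = C3*exp(-14^(1/3)*b/2) + (C1*sin(14^(1/3)*sqrt(3)*b/4) + C2*cos(14^(1/3)*sqrt(3)*b/4))*exp(14^(1/3)*b/4)


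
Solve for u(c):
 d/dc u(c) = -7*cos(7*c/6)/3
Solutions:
 u(c) = C1 - 2*sin(7*c/6)


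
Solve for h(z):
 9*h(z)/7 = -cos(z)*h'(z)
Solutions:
 h(z) = C1*(sin(z) - 1)^(9/14)/(sin(z) + 1)^(9/14)


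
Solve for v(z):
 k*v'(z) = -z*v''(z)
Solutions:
 v(z) = C1 + z^(1 - re(k))*(C2*sin(log(z)*Abs(im(k))) + C3*cos(log(z)*im(k)))


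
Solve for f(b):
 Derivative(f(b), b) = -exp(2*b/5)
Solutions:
 f(b) = C1 - 5*exp(2*b/5)/2


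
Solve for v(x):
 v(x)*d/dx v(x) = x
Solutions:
 v(x) = -sqrt(C1 + x^2)
 v(x) = sqrt(C1 + x^2)


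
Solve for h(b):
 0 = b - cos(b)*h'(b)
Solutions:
 h(b) = C1 + Integral(b/cos(b), b)


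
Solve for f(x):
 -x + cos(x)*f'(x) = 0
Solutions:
 f(x) = C1 + Integral(x/cos(x), x)


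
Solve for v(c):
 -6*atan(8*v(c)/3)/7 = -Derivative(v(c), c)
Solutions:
 Integral(1/atan(8*_y/3), (_y, v(c))) = C1 + 6*c/7


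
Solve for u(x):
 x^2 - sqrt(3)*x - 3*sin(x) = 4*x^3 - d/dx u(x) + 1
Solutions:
 u(x) = C1 + x^4 - x^3/3 + sqrt(3)*x^2/2 + x - 3*cos(x)


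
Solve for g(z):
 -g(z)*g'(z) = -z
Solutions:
 g(z) = -sqrt(C1 + z^2)
 g(z) = sqrt(C1 + z^2)


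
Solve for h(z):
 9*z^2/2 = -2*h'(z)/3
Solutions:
 h(z) = C1 - 9*z^3/4


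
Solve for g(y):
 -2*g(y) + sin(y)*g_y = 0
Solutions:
 g(y) = C1*(cos(y) - 1)/(cos(y) + 1)


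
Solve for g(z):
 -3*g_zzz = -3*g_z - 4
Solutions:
 g(z) = C1 + C2*exp(-z) + C3*exp(z) - 4*z/3


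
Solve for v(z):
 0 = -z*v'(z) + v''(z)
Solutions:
 v(z) = C1 + C2*erfi(sqrt(2)*z/2)


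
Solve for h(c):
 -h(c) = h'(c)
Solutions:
 h(c) = C1*exp(-c)


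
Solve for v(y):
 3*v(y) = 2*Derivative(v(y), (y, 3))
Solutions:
 v(y) = C3*exp(2^(2/3)*3^(1/3)*y/2) + (C1*sin(2^(2/3)*3^(5/6)*y/4) + C2*cos(2^(2/3)*3^(5/6)*y/4))*exp(-2^(2/3)*3^(1/3)*y/4)


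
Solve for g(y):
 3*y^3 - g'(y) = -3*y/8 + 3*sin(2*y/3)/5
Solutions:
 g(y) = C1 + 3*y^4/4 + 3*y^2/16 + 9*cos(2*y/3)/10


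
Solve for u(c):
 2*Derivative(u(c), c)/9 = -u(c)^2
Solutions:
 u(c) = 2/(C1 + 9*c)


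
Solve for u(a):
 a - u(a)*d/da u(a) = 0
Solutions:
 u(a) = -sqrt(C1 + a^2)
 u(a) = sqrt(C1 + a^2)


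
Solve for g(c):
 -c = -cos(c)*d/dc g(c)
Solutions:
 g(c) = C1 + Integral(c/cos(c), c)


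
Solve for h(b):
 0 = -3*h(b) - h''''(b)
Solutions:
 h(b) = (C1*sin(sqrt(2)*3^(1/4)*b/2) + C2*cos(sqrt(2)*3^(1/4)*b/2))*exp(-sqrt(2)*3^(1/4)*b/2) + (C3*sin(sqrt(2)*3^(1/4)*b/2) + C4*cos(sqrt(2)*3^(1/4)*b/2))*exp(sqrt(2)*3^(1/4)*b/2)


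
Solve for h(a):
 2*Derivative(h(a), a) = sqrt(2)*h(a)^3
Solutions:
 h(a) = -sqrt(-1/(C1 + sqrt(2)*a))
 h(a) = sqrt(-1/(C1 + sqrt(2)*a))


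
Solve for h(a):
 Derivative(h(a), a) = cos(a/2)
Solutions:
 h(a) = C1 + 2*sin(a/2)


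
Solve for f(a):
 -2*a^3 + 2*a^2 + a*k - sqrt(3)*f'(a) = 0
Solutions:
 f(a) = C1 - sqrt(3)*a^4/6 + 2*sqrt(3)*a^3/9 + sqrt(3)*a^2*k/6
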